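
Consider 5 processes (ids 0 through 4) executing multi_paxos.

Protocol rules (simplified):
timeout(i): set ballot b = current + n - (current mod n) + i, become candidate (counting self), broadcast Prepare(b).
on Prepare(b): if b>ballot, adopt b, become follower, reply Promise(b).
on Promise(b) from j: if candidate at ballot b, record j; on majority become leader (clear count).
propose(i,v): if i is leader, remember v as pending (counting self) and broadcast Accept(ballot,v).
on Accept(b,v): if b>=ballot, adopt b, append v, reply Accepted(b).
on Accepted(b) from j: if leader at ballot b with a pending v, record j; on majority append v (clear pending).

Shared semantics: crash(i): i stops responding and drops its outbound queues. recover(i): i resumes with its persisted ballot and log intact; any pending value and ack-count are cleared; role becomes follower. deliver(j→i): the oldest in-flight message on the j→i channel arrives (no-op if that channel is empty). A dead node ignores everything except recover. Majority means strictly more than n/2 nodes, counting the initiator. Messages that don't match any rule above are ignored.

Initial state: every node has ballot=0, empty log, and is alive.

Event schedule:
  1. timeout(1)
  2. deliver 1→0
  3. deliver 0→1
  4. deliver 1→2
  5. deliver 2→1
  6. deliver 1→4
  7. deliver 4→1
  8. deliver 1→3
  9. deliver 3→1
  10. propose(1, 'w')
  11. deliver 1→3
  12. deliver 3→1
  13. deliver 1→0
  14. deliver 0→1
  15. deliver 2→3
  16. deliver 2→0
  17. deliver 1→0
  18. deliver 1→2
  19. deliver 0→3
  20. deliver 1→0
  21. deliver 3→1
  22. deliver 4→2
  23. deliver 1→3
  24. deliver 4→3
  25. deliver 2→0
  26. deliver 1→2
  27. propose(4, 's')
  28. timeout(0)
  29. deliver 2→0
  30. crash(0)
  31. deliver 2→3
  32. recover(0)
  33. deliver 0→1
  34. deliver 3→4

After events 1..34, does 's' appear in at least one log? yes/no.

e1 timeout(1): 1[cand,b=6,-]
e2 deliver 1→0: 0[foll,b=6,-]
e3 deliver 0→1: ·
e4 deliver 1→2: 2[foll,b=6,-]
e5 deliver 2→1: 1[lead,b=6,-]
e6 deliver 1→4: 4[foll,b=6,-]
e7 deliver 4→1: ·
e8 deliver 1→3: 3[foll,b=6,-]
e9 deliver 3→1: ·
e10 propose(1,'w'): ·
e11 deliver 1→3: 3[foll,b=6,w]
e12 deliver 3→1: ·
e13 deliver 1→0: 0[foll,b=6,w]
e14 deliver 0→1: 1[lead,b=6,w]
e15 deliver 2→3: ·
e16 deliver 2→0: ·
e17 deliver 1→0: ·
e18 deliver 1→2: 2[foll,b=6,w]
e19 deliver 0→3: ·
e20 deliver 1→0: ·
e21 deliver 3→1: ·
e22 deliver 4→2: ·
e23 deliver 1→3: ·
e24 deliver 4→3: ·
e25 deliver 2→0: ·
e26 deliver 1→2: ·
e27 propose(4,'s'): ·
e28 timeout(0): 0[cand,b=10,w]
e29 deliver 2→0: ·
e30 crash(0): 0[✗cand,b=10,w]
e31 deliver 2→3: ·
e32 recover(0): 0[foll,b=10,w]
e33 deliver 0→1: ·
e34 deliver 3→4: ·

no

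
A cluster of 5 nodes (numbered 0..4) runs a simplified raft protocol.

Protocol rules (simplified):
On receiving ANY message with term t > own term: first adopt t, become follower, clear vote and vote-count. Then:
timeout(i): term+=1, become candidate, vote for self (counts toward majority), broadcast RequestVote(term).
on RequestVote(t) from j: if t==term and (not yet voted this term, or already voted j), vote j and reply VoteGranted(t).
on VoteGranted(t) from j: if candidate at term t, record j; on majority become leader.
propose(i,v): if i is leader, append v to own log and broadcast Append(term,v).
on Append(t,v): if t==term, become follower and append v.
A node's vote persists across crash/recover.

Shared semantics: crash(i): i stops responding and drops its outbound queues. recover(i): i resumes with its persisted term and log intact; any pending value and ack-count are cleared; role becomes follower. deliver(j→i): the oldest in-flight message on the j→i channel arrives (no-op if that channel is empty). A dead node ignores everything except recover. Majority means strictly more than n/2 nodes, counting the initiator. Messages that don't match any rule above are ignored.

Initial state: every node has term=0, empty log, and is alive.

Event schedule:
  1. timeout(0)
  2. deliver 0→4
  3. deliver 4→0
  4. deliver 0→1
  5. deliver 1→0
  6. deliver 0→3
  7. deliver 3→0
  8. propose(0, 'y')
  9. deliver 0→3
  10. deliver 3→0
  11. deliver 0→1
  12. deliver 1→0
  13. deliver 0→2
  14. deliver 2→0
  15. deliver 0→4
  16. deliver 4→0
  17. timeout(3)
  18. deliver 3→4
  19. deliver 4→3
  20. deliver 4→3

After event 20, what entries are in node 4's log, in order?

y

[1] timeout(0) → N0(cand t1 [-])
[2] deliver 0→4 → N4(foll t1 [-])
[3] deliver 4→0 → ∅
[4] deliver 0→1 → N1(foll t1 [-])
[5] deliver 1→0 → N0(lead t1 [-])
[6] deliver 0→3 → N3(foll t1 [-])
[7] deliver 3→0 → ∅
[8] propose(0,'y') → N0(lead t1 [y])
[9] deliver 0→3 → N3(foll t1 [y])
[10] deliver 3→0 → ∅
[11] deliver 0→1 → N1(foll t1 [y])
[12] deliver 1→0 → ∅
[13] deliver 0→2 → N2(foll t1 [-])
[14] deliver 2→0 → ∅
[15] deliver 0→4 → N4(foll t1 [y])
[16] deliver 4→0 → ∅
[17] timeout(3) → N3(cand t2 [y])
[18] deliver 3→4 → N4(foll t2 [y])
[19] deliver 4→3 → ∅
[20] deliver 4→3 → ∅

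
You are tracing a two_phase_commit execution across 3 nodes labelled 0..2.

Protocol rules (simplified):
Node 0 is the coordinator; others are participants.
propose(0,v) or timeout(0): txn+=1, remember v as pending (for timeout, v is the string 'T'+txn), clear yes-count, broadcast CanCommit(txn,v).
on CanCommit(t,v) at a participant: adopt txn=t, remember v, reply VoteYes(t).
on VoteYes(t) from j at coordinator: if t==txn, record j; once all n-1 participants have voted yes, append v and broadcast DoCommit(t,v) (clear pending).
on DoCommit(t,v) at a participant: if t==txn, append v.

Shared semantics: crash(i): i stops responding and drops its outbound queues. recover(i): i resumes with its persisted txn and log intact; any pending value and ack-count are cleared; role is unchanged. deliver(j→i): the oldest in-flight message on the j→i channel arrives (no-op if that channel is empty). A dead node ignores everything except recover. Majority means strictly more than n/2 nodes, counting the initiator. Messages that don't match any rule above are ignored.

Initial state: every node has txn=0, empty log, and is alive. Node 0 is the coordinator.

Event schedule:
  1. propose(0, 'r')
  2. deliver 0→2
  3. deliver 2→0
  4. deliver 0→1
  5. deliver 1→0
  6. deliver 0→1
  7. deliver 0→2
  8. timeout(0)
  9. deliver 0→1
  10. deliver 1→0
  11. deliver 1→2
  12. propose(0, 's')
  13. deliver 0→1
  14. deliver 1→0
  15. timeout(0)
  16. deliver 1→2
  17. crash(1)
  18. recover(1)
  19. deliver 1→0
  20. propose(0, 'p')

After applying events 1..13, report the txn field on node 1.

3

after 1 — propose(0,'r'): n0:coor/t1/[-]
after 2 — deliver 0→2: n2:part/t1/[-]
after 3 — deliver 2→0: ·
after 4 — deliver 0→1: n1:part/t1/[-]
after 5 — deliver 1→0: n0:coor/t1/[r]
after 6 — deliver 0→1: n1:part/t1/[r]
after 7 — deliver 0→2: n2:part/t1/[r]
after 8 — timeout(0): n0:coor/t2/[r]
after 9 — deliver 0→1: n1:part/t2/[r]
after 10 — deliver 1→0: ·
after 11 — deliver 1→2: ·
after 12 — propose(0,'s'): n0:coor/t3/[r]
after 13 — deliver 0→1: n1:part/t3/[r]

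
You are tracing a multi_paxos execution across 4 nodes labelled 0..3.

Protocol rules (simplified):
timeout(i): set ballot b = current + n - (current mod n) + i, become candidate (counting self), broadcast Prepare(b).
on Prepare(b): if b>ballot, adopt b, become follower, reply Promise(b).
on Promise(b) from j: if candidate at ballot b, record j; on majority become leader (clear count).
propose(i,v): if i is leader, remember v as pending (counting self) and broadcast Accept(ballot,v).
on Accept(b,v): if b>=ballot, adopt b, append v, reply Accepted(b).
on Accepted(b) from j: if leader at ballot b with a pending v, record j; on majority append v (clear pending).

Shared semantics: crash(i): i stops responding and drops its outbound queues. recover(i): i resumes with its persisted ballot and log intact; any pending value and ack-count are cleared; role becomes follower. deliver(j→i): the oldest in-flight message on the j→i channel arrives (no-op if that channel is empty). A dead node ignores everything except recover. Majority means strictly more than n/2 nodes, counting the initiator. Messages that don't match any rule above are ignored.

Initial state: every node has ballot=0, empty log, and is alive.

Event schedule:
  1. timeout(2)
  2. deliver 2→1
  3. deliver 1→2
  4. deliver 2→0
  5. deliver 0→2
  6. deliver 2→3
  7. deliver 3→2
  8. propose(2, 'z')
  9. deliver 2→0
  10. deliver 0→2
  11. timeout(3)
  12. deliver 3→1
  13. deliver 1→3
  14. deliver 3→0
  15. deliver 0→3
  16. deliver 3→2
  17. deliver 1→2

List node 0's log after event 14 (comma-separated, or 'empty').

step 1 timeout(2): 2={cand,b=6,log=-}
step 2 deliver 2→1: 1={foll,b=6,log=-}
step 3 deliver 1→2: —
step 4 deliver 2→0: 0={foll,b=6,log=-}
step 5 deliver 0→2: 2={lead,b=6,log=-}
step 6 deliver 2→3: 3={foll,b=6,log=-}
step 7 deliver 3→2: —
step 8 propose(2,'z'): —
step 9 deliver 2→0: 0={foll,b=6,log=z}
step 10 deliver 0→2: —
step 11 timeout(3): 3={cand,b=11,log=-}
step 12 deliver 3→1: 1={foll,b=11,log=-}
step 13 deliver 1→3: —
step 14 deliver 3→0: 0={foll,b=11,log=z}

z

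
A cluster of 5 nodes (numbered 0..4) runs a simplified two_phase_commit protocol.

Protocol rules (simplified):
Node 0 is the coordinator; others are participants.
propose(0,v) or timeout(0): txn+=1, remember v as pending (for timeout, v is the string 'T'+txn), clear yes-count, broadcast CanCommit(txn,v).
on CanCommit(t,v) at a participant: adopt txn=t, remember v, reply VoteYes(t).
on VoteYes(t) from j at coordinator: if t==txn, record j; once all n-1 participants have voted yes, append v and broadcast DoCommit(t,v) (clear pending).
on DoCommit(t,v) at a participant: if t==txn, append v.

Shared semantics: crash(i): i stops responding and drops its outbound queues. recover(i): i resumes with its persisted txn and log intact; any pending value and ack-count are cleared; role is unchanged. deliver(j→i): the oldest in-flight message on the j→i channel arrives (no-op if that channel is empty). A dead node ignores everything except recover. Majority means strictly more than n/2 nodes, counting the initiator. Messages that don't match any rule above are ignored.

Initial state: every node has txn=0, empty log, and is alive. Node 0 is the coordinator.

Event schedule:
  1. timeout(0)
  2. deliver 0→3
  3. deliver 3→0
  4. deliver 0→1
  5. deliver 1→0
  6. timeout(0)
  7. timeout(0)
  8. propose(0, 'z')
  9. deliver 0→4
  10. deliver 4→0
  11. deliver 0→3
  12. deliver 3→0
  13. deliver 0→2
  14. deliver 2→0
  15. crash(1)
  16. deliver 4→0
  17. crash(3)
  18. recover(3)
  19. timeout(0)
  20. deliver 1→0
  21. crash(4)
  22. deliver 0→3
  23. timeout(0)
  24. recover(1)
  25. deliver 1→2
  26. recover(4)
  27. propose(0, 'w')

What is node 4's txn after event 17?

1

[1] timeout(0) → N0(coor t1 [-])
[2] deliver 0→3 → N3(part t1 [-])
[3] deliver 3→0 → ∅
[4] deliver 0→1 → N1(part t1 [-])
[5] deliver 1→0 → ∅
[6] timeout(0) → N0(coor t2 [-])
[7] timeout(0) → N0(coor t3 [-])
[8] propose(0,'z') → N0(coor t4 [-])
[9] deliver 0→4 → N4(part t1 [-])
[10] deliver 4→0 → ∅
[11] deliver 0→3 → N3(part t2 [-])
[12] deliver 3→0 → ∅
[13] deliver 0→2 → N2(part t1 [-])
[14] deliver 2→0 → ∅
[15] crash(1) → N1(✗part t1 [-])
[16] deliver 4→0 → ∅
[17] crash(3) → N3(✗part t2 [-])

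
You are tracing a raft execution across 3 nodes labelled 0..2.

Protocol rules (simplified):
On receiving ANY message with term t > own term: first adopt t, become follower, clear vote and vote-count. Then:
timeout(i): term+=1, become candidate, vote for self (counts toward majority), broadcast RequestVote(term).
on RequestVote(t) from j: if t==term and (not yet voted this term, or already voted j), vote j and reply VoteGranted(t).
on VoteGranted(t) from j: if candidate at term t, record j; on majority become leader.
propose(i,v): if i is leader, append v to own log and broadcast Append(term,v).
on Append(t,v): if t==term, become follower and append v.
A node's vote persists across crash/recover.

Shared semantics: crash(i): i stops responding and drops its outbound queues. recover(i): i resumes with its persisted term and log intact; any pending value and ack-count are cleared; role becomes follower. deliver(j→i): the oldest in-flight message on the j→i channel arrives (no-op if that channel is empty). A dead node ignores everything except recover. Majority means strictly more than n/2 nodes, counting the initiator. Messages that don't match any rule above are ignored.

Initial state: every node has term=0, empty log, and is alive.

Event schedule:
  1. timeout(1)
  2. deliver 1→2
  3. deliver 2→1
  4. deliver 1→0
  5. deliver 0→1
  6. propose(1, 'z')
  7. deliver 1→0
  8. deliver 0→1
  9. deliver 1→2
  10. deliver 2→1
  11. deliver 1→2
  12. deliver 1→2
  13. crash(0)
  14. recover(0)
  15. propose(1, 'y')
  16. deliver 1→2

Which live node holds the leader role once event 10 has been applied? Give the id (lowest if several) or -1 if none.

1. timeout(1):  <1:cand t1 ->
2. deliver 1→2:  <2:foll t1 ->
3. deliver 2→1:  <1:lead t1 ->
4. deliver 1→0:  <0:foll t1 ->
5. deliver 0→1:  nop
6. propose(1,'z'):  <1:lead t1 z>
7. deliver 1→0:  <0:foll t1 z>
8. deliver 0→1:  nop
9. deliver 1→2:  <2:foll t1 z>
10. deliver 2→1:  nop

1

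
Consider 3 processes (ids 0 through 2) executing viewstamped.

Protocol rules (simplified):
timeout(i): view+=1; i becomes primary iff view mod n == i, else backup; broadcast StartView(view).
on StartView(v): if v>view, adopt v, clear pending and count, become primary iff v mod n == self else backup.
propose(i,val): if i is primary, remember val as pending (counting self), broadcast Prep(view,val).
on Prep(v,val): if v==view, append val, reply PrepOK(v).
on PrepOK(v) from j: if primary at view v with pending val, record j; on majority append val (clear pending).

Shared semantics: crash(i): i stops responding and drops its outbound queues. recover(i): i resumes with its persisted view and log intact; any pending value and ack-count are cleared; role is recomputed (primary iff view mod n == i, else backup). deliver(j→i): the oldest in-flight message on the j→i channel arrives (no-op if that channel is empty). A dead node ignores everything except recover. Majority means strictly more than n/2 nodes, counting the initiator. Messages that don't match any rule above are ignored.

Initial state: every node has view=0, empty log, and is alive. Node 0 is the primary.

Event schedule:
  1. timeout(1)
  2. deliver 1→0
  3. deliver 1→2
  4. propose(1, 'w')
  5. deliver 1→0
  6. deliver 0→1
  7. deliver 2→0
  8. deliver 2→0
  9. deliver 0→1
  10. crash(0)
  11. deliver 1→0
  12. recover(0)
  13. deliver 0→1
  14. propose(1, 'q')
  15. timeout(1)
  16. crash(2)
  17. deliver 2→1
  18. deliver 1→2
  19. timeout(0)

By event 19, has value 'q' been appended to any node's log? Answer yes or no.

after 1 — timeout(1): n1:prim/v1/[-]
after 2 — deliver 1→0: n0:back/v1/[-]
after 3 — deliver 1→2: n2:back/v1/[-]
after 4 — propose(1,'w'): ·
after 5 — deliver 1→0: n0:back/v1/[w]
after 6 — deliver 0→1: n1:prim/v1/[w]
after 7 — deliver 2→0: ·
after 8 — deliver 2→0: ·
after 9 — deliver 0→1: ·
after 10 — crash(0): n0:✗back/v1/[w]
after 11 — deliver 1→0: ·
after 12 — recover(0): n0:back/v1/[w]
after 13 — deliver 0→1: ·
after 14 — propose(1,'q'): ·
after 15 — timeout(1): n1:back/v2/[w]
after 16 — crash(2): n2:✗back/v1/[-]
after 17 — deliver 2→1: ·
after 18 — deliver 1→2: ·
after 19 — timeout(0): n0:back/v2/[w]

no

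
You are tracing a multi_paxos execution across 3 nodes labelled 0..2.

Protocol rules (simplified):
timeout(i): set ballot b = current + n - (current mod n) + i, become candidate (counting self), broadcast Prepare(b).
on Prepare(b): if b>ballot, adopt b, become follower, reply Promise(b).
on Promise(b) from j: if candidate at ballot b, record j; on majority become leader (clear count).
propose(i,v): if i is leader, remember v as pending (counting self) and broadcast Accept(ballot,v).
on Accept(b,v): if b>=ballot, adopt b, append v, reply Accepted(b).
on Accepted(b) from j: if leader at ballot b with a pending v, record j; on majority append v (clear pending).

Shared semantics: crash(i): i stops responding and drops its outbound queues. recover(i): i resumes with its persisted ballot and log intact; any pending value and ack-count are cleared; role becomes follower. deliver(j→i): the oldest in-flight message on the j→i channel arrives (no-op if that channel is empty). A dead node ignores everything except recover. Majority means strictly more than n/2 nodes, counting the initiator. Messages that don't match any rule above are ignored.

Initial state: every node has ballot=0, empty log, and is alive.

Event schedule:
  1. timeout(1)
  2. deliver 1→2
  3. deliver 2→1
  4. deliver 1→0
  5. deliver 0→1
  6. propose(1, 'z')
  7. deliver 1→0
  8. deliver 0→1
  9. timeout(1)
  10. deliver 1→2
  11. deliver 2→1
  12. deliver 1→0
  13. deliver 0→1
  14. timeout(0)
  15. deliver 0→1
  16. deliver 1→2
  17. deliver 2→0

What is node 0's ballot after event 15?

9

1. timeout(1):  <1:cand b4 ->
2. deliver 1→2:  <2:foll b4 ->
3. deliver 2→1:  <1:lead b4 ->
4. deliver 1→0:  <0:foll b4 ->
5. deliver 0→1:  nop
6. propose(1,'z'):  nop
7. deliver 1→0:  <0:foll b4 z>
8. deliver 0→1:  <1:lead b4 z>
9. timeout(1):  <1:cand b7 z>
10. deliver 1→2:  <2:foll b4 z>
11. deliver 2→1:  nop
12. deliver 1→0:  <0:foll b7 z>
13. deliver 0→1:  <1:lead b7 z>
14. timeout(0):  <0:cand b9 z>
15. deliver 0→1:  <1:foll b9 z>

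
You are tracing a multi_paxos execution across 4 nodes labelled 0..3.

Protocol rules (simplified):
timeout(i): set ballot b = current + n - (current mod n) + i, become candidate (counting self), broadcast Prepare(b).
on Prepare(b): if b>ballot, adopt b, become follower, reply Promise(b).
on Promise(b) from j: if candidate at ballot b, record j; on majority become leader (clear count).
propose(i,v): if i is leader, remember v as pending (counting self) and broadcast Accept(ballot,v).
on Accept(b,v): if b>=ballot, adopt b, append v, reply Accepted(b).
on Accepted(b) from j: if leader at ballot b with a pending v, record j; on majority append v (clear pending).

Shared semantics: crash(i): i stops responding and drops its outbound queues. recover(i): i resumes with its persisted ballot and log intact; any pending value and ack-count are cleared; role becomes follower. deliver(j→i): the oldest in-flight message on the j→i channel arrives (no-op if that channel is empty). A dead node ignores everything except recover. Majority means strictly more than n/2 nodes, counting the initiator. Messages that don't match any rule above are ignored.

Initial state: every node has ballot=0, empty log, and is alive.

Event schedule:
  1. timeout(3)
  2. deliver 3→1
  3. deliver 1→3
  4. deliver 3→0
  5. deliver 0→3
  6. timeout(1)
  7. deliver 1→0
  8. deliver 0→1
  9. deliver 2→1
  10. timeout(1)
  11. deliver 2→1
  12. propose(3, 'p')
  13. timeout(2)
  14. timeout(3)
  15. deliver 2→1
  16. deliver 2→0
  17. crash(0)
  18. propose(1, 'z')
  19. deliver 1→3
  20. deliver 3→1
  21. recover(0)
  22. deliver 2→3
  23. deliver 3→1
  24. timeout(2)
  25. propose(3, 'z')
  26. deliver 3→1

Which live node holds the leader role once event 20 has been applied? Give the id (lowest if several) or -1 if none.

-1

1. timeout(3):  <3:cand b7 ->
2. deliver 3→1:  <1:foll b7 ->
3. deliver 1→3:  nop
4. deliver 3→0:  <0:foll b7 ->
5. deliver 0→3:  <3:lead b7 ->
6. timeout(1):  <1:cand b9 ->
7. deliver 1→0:  <0:foll b9 ->
8. deliver 0→1:  nop
9. deliver 2→1:  nop
10. timeout(1):  <1:cand b13 ->
11. deliver 2→1:  nop
12. propose(3,'p'):  nop
13. timeout(2):  <2:cand b6 ->
14. timeout(3):  <3:cand b11 ->
15. deliver 2→1:  nop
16. deliver 2→0:  nop
17. crash(0):  <0:✗foll b9 ->
18. propose(1,'z'):  nop
19. deliver 1→3:  nop
20. deliver 3→1:  nop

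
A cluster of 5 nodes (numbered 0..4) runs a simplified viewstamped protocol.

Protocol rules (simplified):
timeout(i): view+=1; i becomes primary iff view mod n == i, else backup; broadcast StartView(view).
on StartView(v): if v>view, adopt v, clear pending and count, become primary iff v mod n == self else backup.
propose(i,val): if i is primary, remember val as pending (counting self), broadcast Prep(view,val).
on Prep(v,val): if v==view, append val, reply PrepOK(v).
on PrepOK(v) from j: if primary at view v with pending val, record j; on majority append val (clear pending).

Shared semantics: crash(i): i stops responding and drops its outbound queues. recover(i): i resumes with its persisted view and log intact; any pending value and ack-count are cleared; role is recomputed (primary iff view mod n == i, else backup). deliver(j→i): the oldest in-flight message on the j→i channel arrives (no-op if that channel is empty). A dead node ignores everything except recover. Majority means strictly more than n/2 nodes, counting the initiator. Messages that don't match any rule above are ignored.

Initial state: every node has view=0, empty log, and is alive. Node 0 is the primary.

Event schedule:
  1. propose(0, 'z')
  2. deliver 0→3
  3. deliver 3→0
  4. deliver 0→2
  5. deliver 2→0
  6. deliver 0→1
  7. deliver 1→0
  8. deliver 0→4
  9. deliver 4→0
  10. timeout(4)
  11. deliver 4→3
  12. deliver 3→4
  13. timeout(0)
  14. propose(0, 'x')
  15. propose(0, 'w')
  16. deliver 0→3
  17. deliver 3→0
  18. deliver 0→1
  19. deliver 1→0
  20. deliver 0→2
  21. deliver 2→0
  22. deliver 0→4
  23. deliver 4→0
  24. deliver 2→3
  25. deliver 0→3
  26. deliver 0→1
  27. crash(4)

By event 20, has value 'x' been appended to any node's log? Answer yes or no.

no

1. propose(0,'z'):  nop
2. deliver 0→3:  <3:back v0 z>
3. deliver 3→0:  nop
4. deliver 0→2:  <2:back v0 z>
5. deliver 2→0:  <0:prim v0 z>
6. deliver 0→1:  <1:back v0 z>
7. deliver 1→0:  nop
8. deliver 0→4:  <4:back v0 z>
9. deliver 4→0:  nop
10. timeout(4):  <4:back v1 z>
11. deliver 4→3:  <3:back v1 z>
12. deliver 3→4:  nop
13. timeout(0):  <0:back v1 z>
14. propose(0,'x'):  nop
15. propose(0,'w'):  nop
16. deliver 0→3:  nop
17. deliver 3→0:  nop
18. deliver 0→1:  <1:prim v1 z>
19. deliver 1→0:  nop
20. deliver 0→2:  <2:back v1 z>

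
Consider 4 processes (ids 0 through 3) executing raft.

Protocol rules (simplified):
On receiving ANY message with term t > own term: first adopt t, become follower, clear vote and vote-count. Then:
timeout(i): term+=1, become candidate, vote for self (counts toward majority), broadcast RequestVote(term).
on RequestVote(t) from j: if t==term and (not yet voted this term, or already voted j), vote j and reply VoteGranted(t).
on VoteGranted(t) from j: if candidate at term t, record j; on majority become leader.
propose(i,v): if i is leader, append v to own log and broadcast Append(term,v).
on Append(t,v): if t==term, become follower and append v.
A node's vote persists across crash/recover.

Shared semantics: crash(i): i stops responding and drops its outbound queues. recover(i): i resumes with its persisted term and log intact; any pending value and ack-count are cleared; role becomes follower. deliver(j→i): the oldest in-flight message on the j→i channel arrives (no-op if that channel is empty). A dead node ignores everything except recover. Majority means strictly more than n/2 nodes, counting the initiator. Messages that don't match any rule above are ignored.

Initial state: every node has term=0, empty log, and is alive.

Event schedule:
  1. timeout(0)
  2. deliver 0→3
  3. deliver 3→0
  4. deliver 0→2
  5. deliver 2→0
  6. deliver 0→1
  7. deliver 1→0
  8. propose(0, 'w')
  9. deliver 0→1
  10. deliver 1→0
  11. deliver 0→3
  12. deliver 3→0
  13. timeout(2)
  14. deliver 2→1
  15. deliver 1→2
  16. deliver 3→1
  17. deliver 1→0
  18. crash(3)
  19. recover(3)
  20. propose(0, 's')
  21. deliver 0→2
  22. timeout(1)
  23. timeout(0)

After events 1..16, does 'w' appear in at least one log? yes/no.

step 1 timeout(0): 0={cand,t=1,log=-}
step 2 deliver 0→3: 3={foll,t=1,log=-}
step 3 deliver 3→0: —
step 4 deliver 0→2: 2={foll,t=1,log=-}
step 5 deliver 2→0: 0={lead,t=1,log=-}
step 6 deliver 0→1: 1={foll,t=1,log=-}
step 7 deliver 1→0: —
step 8 propose(0,'w'): 0={lead,t=1,log=w}
step 9 deliver 0→1: 1={foll,t=1,log=w}
step 10 deliver 1→0: —
step 11 deliver 0→3: 3={foll,t=1,log=w}
step 12 deliver 3→0: —
step 13 timeout(2): 2={cand,t=2,log=-}
step 14 deliver 2→1: 1={foll,t=2,log=w}
step 15 deliver 1→2: —
step 16 deliver 3→1: —

yes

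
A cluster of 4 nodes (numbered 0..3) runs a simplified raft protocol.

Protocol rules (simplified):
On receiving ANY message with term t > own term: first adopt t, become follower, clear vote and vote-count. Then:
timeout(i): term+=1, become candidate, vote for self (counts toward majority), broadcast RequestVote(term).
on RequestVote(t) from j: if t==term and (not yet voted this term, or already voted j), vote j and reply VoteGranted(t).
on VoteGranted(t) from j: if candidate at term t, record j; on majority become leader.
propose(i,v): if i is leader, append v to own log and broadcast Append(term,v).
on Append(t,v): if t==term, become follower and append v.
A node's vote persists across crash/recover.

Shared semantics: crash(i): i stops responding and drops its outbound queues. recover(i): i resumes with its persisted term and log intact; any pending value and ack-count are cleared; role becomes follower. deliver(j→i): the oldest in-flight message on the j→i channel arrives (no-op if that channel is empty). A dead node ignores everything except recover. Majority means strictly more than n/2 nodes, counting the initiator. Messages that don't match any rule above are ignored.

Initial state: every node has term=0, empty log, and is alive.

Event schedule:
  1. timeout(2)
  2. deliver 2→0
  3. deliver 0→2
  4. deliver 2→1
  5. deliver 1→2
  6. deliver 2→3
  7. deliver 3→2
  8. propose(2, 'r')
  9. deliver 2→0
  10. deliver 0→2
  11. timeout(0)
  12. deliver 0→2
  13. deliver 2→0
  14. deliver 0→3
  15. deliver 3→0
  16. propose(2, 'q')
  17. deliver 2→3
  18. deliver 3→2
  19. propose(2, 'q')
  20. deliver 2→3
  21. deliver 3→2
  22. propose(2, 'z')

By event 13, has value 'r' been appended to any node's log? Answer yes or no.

e1 timeout(2): 2[cand,t=1,-]
e2 deliver 2→0: 0[foll,t=1,-]
e3 deliver 0→2: ·
e4 deliver 2→1: 1[foll,t=1,-]
e5 deliver 1→2: 2[lead,t=1,-]
e6 deliver 2→3: 3[foll,t=1,-]
e7 deliver 3→2: ·
e8 propose(2,'r'): 2[lead,t=1,r]
e9 deliver 2→0: 0[foll,t=1,r]
e10 deliver 0→2: ·
e11 timeout(0): 0[cand,t=2,r]
e12 deliver 0→2: 2[foll,t=2,r]
e13 deliver 2→0: ·

yes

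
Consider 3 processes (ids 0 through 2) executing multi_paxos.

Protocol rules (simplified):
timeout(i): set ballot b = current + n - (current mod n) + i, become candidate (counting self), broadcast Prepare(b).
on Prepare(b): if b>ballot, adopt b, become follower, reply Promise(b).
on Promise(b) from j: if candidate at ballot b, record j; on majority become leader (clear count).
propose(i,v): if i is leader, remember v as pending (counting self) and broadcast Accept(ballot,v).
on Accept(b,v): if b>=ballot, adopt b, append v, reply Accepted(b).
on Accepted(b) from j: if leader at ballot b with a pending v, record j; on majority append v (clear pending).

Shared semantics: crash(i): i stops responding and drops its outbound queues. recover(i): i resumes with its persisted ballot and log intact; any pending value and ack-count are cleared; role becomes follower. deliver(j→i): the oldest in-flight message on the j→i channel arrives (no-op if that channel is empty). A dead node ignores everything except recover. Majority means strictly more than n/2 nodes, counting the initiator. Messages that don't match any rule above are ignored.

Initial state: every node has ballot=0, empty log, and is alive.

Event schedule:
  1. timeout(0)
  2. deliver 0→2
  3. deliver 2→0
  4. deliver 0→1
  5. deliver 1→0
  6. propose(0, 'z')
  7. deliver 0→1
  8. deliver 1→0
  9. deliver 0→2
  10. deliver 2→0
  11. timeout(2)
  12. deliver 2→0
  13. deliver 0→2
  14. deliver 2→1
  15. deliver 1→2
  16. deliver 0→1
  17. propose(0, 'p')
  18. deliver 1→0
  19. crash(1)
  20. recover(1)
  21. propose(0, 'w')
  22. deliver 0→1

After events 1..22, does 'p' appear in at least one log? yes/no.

no

e1 timeout(0): 0[cand,b=3,-]
e2 deliver 0→2: 2[foll,b=3,-]
e3 deliver 2→0: 0[lead,b=3,-]
e4 deliver 0→1: 1[foll,b=3,-]
e5 deliver 1→0: ·
e6 propose(0,'z'): ·
e7 deliver 0→1: 1[foll,b=3,z]
e8 deliver 1→0: 0[lead,b=3,z]
e9 deliver 0→2: 2[foll,b=3,z]
e10 deliver 2→0: ·
e11 timeout(2): 2[cand,b=8,z]
e12 deliver 2→0: 0[foll,b=8,z]
e13 deliver 0→2: 2[lead,b=8,z]
e14 deliver 2→1: 1[foll,b=8,z]
e15 deliver 1→2: ·
e16 deliver 0→1: ·
e17 propose(0,'p'): ·
e18 deliver 1→0: ·
e19 crash(1): 1[✗foll,b=8,z]
e20 recover(1): 1[foll,b=8,z]
e21 propose(0,'w'): ·
e22 deliver 0→1: ·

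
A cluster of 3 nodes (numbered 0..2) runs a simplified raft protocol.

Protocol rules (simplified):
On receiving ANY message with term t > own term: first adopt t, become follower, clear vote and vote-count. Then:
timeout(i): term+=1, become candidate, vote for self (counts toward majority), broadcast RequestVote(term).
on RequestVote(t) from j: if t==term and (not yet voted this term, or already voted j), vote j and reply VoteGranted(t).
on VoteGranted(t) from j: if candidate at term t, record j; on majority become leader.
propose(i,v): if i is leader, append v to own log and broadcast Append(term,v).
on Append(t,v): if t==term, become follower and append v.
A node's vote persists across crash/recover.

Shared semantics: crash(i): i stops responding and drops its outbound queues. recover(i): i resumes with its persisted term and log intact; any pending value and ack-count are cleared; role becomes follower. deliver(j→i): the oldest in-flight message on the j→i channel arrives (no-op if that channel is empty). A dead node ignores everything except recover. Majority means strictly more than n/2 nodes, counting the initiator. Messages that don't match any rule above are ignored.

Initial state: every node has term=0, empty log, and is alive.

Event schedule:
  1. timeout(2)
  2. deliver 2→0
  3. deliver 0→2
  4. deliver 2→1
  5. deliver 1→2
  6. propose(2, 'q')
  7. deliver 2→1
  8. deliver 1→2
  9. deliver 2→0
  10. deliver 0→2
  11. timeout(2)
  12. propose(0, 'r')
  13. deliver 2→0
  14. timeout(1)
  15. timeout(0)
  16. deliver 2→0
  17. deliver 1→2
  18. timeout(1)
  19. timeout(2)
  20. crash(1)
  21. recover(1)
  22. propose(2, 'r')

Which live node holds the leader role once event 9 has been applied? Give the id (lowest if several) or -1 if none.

step 1 timeout(2): 2={cand,t=1,log=-}
step 2 deliver 2→0: 0={foll,t=1,log=-}
step 3 deliver 0→2: 2={lead,t=1,log=-}
step 4 deliver 2→1: 1={foll,t=1,log=-}
step 5 deliver 1→2: —
step 6 propose(2,'q'): 2={lead,t=1,log=q}
step 7 deliver 2→1: 1={foll,t=1,log=q}
step 8 deliver 1→2: —
step 9 deliver 2→0: 0={foll,t=1,log=q}

2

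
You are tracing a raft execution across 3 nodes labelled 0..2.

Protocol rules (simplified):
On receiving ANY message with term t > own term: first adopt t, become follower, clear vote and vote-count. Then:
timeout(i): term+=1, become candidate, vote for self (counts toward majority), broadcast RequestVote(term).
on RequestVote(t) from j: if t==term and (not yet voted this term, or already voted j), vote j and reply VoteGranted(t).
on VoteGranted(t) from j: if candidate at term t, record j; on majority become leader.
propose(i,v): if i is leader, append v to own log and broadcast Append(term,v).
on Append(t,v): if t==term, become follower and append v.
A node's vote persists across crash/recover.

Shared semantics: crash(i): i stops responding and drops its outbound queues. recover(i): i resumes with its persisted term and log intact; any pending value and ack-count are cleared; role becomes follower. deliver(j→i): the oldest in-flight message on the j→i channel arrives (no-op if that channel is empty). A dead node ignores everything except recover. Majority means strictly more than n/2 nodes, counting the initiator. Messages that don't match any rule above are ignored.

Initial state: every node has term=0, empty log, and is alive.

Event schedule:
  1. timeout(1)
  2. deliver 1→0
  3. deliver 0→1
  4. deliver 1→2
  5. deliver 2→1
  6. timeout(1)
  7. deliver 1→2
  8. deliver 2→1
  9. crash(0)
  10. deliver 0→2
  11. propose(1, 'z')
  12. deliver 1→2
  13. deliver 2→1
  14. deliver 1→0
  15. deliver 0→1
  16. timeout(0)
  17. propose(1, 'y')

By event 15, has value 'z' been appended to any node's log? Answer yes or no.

yes

[1] timeout(1) → N1(cand t1 [-])
[2] deliver 1→0 → N0(foll t1 [-])
[3] deliver 0→1 → N1(lead t1 [-])
[4] deliver 1→2 → N2(foll t1 [-])
[5] deliver 2→1 → ∅
[6] timeout(1) → N1(cand t2 [-])
[7] deliver 1→2 → N2(foll t2 [-])
[8] deliver 2→1 → N1(lead t2 [-])
[9] crash(0) → N0(✗foll t1 [-])
[10] deliver 0→2 → ∅
[11] propose(1,'z') → N1(lead t2 [z])
[12] deliver 1→2 → N2(foll t2 [z])
[13] deliver 2→1 → ∅
[14] deliver 1→0 → ∅
[15] deliver 0→1 → ∅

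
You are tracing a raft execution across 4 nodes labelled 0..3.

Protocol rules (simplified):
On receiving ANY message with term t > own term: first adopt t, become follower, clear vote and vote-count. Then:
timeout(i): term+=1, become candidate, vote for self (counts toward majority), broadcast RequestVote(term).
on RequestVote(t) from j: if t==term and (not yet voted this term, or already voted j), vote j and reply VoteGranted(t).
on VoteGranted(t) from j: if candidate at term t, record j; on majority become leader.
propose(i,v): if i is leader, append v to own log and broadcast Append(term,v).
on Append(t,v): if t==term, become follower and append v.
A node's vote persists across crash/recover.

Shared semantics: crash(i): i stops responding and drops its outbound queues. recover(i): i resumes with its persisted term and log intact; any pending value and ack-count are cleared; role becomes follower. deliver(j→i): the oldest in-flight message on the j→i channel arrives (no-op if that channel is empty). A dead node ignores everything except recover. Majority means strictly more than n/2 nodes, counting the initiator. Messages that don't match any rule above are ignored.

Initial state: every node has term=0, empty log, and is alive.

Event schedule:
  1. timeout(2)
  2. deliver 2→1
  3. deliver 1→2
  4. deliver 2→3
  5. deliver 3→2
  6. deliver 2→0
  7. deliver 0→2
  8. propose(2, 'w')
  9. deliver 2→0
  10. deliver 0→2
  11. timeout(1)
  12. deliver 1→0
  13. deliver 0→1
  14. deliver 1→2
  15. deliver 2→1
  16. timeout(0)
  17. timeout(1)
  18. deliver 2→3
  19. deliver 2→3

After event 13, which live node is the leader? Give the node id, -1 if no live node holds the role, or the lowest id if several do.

2

1. timeout(2):  <2:cand t1 ->
2. deliver 2→1:  <1:foll t1 ->
3. deliver 1→2:  nop
4. deliver 2→3:  <3:foll t1 ->
5. deliver 3→2:  <2:lead t1 ->
6. deliver 2→0:  <0:foll t1 ->
7. deliver 0→2:  nop
8. propose(2,'w'):  <2:lead t1 w>
9. deliver 2→0:  <0:foll t1 w>
10. deliver 0→2:  nop
11. timeout(1):  <1:cand t2 ->
12. deliver 1→0:  <0:foll t2 w>
13. deliver 0→1:  nop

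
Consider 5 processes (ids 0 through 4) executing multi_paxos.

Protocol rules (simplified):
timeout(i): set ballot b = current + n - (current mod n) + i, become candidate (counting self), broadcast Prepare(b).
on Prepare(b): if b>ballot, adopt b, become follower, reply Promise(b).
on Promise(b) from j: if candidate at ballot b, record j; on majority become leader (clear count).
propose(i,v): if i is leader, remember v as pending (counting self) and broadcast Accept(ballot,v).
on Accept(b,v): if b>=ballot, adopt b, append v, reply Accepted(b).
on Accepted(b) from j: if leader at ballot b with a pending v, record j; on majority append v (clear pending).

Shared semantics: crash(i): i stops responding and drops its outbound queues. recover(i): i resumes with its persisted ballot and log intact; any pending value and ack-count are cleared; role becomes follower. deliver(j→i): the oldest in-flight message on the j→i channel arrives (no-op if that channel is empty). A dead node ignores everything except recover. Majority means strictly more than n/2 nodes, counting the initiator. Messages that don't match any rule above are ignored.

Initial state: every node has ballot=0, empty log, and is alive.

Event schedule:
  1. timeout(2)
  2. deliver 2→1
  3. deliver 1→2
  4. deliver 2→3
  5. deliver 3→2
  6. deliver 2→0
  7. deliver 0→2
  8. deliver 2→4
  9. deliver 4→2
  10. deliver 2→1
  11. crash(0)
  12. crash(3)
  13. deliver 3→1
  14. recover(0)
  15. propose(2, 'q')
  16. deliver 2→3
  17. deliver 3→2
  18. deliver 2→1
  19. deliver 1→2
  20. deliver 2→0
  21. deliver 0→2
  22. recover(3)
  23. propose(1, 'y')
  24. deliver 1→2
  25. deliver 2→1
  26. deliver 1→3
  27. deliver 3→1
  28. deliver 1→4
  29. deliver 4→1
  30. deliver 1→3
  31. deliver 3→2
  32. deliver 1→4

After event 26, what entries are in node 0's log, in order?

q

1. timeout(2):  <2:cand b7 ->
2. deliver 2→1:  <1:foll b7 ->
3. deliver 1→2:  nop
4. deliver 2→3:  <3:foll b7 ->
5. deliver 3→2:  <2:lead b7 ->
6. deliver 2→0:  <0:foll b7 ->
7. deliver 0→2:  nop
8. deliver 2→4:  <4:foll b7 ->
9. deliver 4→2:  nop
10. deliver 2→1:  nop
11. crash(0):  <0:✗foll b7 ->
12. crash(3):  <3:✗foll b7 ->
13. deliver 3→1:  nop
14. recover(0):  <0:foll b7 ->
15. propose(2,'q'):  nop
16. deliver 2→3:  nop
17. deliver 3→2:  nop
18. deliver 2→1:  <1:foll b7 q>
19. deliver 1→2:  nop
20. deliver 2→0:  <0:foll b7 q>
21. deliver 0→2:  <2:lead b7 q>
22. recover(3):  <3:foll b7 ->
23. propose(1,'y'):  nop
24. deliver 1→2:  nop
25. deliver 2→1:  nop
26. deliver 1→3:  nop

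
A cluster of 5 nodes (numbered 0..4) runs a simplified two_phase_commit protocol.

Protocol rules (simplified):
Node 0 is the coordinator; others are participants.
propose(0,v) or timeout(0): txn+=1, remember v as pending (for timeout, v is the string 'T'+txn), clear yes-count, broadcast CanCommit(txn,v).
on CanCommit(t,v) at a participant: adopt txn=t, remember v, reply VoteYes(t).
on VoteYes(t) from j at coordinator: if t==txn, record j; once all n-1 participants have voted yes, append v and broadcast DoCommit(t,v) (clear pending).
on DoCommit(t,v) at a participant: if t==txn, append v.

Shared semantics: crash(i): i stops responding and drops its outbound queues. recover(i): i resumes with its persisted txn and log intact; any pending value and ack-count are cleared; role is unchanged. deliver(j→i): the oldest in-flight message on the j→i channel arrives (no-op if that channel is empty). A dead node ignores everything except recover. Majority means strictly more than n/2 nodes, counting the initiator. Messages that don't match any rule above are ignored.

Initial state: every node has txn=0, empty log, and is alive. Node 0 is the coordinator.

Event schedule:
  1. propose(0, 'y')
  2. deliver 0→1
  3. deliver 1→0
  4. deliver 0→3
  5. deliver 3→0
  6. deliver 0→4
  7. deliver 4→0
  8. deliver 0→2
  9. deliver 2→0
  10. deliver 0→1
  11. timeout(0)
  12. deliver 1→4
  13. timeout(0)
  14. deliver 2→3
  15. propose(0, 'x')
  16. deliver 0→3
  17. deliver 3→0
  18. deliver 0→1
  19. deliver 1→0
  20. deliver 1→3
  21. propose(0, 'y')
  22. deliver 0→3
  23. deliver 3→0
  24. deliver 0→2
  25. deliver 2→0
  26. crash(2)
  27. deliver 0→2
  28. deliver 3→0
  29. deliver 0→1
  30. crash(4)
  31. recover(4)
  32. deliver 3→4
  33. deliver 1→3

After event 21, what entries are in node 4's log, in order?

step 1 propose(0,'y'): 0={coor,t=1,log=-}
step 2 deliver 0→1: 1={part,t=1,log=-}
step 3 deliver 1→0: —
step 4 deliver 0→3: 3={part,t=1,log=-}
step 5 deliver 3→0: —
step 6 deliver 0→4: 4={part,t=1,log=-}
step 7 deliver 4→0: —
step 8 deliver 0→2: 2={part,t=1,log=-}
step 9 deliver 2→0: 0={coor,t=1,log=y}
step 10 deliver 0→1: 1={part,t=1,log=y}
step 11 timeout(0): 0={coor,t=2,log=y}
step 12 deliver 1→4: —
step 13 timeout(0): 0={coor,t=3,log=y}
step 14 deliver 2→3: —
step 15 propose(0,'x'): 0={coor,t=4,log=y}
step 16 deliver 0→3: 3={part,t=1,log=y}
step 17 deliver 3→0: —
step 18 deliver 0→1: 1={part,t=2,log=y}
step 19 deliver 1→0: —
step 20 deliver 1→3: —
step 21 propose(0,'y'): 0={coor,t=5,log=y}

empty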